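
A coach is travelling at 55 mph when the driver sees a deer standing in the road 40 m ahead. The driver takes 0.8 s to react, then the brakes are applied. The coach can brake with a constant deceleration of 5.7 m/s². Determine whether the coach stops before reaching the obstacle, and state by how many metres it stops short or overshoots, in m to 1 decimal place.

No — it overshoots by 32.7 m

55 mph × 0.44704 = 24.5872 m/s.
Reaction distance = 24.5872 × 0.8 = 19.670 m.
Braking distance = v²/(2a) = 604.530 / 11.400 = 53.029 m.
Total stopping distance = 19.670 + 53.029 = 72.699 m, vs 40 m available — it cannot stop in time and overshoots by 72.699 − 40 = 32.699 m.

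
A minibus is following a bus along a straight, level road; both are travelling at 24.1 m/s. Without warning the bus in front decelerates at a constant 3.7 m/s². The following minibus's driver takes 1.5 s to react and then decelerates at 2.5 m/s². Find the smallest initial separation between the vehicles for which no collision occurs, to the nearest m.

Minimum gap ≈ 74 m

Leader travels v²/(2a_L) = 580.810 / 7.400 = 78.488 m before stopping.
Follower covers v·t_r = 24.1000 × 1.5 = 36.150 m while reacting, then v²/(2a_F) = 580.810 / 5.000 = 116.162 m while braking, for a total of 36.150 + 116.162 = 152.312 m.
Since a_F ≤ a_L and the follower starts braking later, the follower is never slower than the leader, so the closest approach is when both have stopped.
Minimum gap = 152.312 − 78.488 = 73.824 m.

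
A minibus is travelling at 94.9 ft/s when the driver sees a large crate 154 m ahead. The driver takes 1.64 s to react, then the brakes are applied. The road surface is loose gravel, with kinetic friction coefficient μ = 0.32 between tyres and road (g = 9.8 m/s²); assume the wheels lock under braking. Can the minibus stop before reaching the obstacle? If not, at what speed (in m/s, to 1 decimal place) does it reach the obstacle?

94.9 ft/s × 0.3048 = 28.9255 m/s.
a = μg = 0.32 × 9.8 = 3.136 m/s².
Reaction distance = 28.9255 × 1.64 = 47.438 m.
Braking distance needed to stop: v²/(2a) = 836.685 / 6.272 = 133.400 m, so total needed = 47.438 + 133.400 = 180.838 m > 154 m — it cannot stop.
Distance remaining when braking begins: 154 − 47.438 = 106.562 m.
v² = v₀² − 2a·d = 836.685 − 2 × 3.136 × 106.562 = 168.328 m²/s².
v = √168.328 = 12.974 m/s.

No — it strikes the obstacle at 13.0 m/s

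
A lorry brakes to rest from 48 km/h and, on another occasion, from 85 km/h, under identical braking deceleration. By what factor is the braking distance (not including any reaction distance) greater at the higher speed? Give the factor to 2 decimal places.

Braking distance d = v²/(2a), so with a fixed, d ∝ v².
Factor = (85/48)² = 1.7708² = 3.1357.

Factor ≈ 3.14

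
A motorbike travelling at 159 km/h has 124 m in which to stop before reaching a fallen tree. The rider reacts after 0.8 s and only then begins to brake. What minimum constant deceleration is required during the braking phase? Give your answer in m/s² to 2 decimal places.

Required deceleration ≈ 11.00 m/s²

159 km/h ÷ 3.6 = 44.1667 m/s.
Distance covered during reaction = 44.1667 × 0.8 = 35.333 m.
Distance available for braking: 124 − 35.333 = 88.667 m.
v² = 2a·d ⇒ a = v²/(2d) = 44.1667² / (2 × 88.667) = 1950.697 / 177.334 = 11.0001 m/s².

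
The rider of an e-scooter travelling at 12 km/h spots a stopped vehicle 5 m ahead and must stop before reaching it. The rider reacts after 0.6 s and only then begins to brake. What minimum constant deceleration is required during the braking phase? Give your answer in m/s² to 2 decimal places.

Required deceleration ≈ 1.85 m/s²

12 km/h ÷ 3.6 = 3.3333 m/s.
Distance covered during reaction = 3.3333 × 0.6 = 2.000 m.
Distance available for braking: 5 − 2.000 = 3.000 m.
v² = 2a·d ⇒ a = v²/(2d) = 3.3333² / (2 × 3.000) = 11.111 / 6.000 = 1.8518 m/s².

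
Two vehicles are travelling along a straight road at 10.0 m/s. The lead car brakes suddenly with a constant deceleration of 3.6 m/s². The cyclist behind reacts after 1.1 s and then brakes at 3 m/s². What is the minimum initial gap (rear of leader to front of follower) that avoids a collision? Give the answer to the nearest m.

Leader travels v²/(2a_L) = 100.000 / 7.200 = 13.889 m before stopping.
Follower covers v·t_r = 10.0000 × 1.1 = 11.000 m while reacting, then v²/(2a_F) = 100.000 / 6.000 = 16.667 m while braking, for a total of 11.000 + 16.667 = 27.667 m.
Since a_F ≤ a_L and the follower starts braking later, the follower is never slower than the leader, so the closest approach is when both have stopped.
Minimum gap = 27.667 − 13.889 = 13.778 m.

Minimum gap ≈ 14 m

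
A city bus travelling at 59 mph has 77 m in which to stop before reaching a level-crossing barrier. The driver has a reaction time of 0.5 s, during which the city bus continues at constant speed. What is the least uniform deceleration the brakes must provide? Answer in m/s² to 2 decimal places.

Required deceleration ≈ 5.45 m/s²

59 mph × 0.44704 = 26.3754 m/s.
Distance covered during reaction = 26.3754 × 0.5 = 13.188 m.
Distance available for braking: 77 − 13.188 = 63.812 m.
v² = 2a·d ⇒ a = v²/(2d) = 26.3754² / (2 × 63.812) = 695.662 / 127.624 = 5.4509 m/s².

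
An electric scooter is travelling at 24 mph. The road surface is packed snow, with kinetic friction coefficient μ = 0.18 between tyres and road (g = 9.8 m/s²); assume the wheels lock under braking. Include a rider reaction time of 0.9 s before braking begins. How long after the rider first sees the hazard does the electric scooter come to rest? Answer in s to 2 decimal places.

Total time ≈ 6.98 s

24 mph × 0.44704 = 10.7290 m/s.
a = μg = 0.18 × 9.8 = 1.764 m/s².
Braking time = v/a = 10.7290 / 1.764 = 6.082 s.
Total = 0.9 + 6.082 = 6.982 s.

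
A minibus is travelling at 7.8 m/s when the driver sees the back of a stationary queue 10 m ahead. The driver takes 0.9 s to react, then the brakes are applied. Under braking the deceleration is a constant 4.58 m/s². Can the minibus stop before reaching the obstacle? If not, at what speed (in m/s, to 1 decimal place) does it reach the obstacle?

No — it strikes the obstacle at 5.8 m/s

Reaction distance = 7.8000 × 0.9 = 7.020 m.
Braking distance needed to stop: v²/(2a) = 60.840 / 9.160 = 6.642 m, so total needed = 7.020 + 6.642 = 13.662 m > 10 m — it cannot stop.
Distance remaining when braking begins: 10 − 7.020 = 2.980 m.
v² = v₀² − 2a·d = 60.840 − 2 × 4.580 × 2.980 = 33.543 m²/s².
v = √33.543 = 5.792 m/s.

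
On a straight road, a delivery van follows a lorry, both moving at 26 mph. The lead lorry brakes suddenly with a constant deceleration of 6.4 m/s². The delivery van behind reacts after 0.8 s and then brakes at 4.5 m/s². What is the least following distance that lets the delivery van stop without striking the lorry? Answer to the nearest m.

26 mph × 0.44704 = 11.6230 m/s.
Leader travels v²/(2a_L) = 135.094 / 12.800 = 10.554 m before stopping.
Follower covers v·t_r = 11.6230 × 0.8 = 9.298 m while reacting, then v²/(2a_F) = 135.094 / 9.000 = 15.010 m while braking, for a total of 9.298 + 15.010 = 24.308 m.
Since a_F ≤ a_L and the follower starts braking later, the follower is never slower than the leader, so the closest approach is when both have stopped.
Minimum gap = 24.308 − 10.554 = 13.754 m.

Minimum gap ≈ 14 m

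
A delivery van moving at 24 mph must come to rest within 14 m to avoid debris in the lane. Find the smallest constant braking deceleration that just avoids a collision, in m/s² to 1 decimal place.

24 mph × 0.44704 = 10.7290 m/s.
v² = 2a·d ⇒ a = v²/(2d) = 10.7290² / (2 × 14.000) = 115.111 / 28.000 = 4.1111 m/s².

Required deceleration ≈ 4.1 m/s²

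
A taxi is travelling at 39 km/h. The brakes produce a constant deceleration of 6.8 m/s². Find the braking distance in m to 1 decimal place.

39 km/h ÷ 3.6 = 10.8333 m/s.
Braking distance = v²/(2a) = 10.8333² / (2 × 6.800) = 117.360 / 13.600 = 8.629 m.

Braking distance ≈ 8.6 m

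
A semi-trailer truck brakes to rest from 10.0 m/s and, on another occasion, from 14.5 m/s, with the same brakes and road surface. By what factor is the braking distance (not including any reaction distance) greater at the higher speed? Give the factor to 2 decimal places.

Factor ≈ 2.10

Braking distance d = v²/(2a), so with a fixed, d ∝ v².
Factor = (14.5/10.0)² = 1.4500² = 2.1025.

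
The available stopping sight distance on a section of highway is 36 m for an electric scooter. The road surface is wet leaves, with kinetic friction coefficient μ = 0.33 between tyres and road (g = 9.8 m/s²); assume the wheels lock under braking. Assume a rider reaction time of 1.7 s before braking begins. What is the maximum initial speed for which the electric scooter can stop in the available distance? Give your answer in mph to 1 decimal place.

a = μg = 0.33 × 9.8 = 3.234 m/s².
Stopping distance: v·t_r + v²/(2a) = 36 with t_r = 1.7 s and a = 3.234 m/s².
So v² + 10.996 v − 232.85 = 0.
Positive root: v = −a·t_r + √((a·t_r)² + 2a·d) = −5.498 + √(30.228 + 232.85) = 10.7217 m/s.
10.7217 m/s ÷ 0.44704 = 23.984 mph.

Maximum speed ≈ 24.0 mph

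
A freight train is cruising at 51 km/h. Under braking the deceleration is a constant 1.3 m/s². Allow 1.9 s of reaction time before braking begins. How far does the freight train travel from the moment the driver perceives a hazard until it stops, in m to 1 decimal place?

Total stopping distance ≈ 104.1 m

51 km/h ÷ 3.6 = 14.1667 m/s.
Reaction distance = v·t_r = 14.1667 × 1.9 = 26.917 m.
Braking distance = v²/(2a) = 14.1667² / (2 × 1.300) = 200.695 / 2.600 = 77.190 m.
Total = 26.917 + 77.190 = 104.107 m.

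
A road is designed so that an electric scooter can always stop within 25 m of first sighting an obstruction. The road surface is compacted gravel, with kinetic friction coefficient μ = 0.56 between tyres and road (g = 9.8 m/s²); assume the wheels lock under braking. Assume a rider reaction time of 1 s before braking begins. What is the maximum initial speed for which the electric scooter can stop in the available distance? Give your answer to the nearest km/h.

a = μg = 0.56 × 9.8 = 5.488 m/s².
Stopping distance: v·t_r + v²/(2a) = 25 with t_r = 1 s and a = 5.488 m/s².
So v² + 10.976 v − 274.40 = 0.
Positive root: v = −a·t_r + √((a·t_r)² + 2a·d) = −5.488 + √(30.118 + 274.40) = 11.9624 m/s.
11.9624 m/s × 3.6 = 43.065 km/h.

Maximum speed ≈ 43 km/h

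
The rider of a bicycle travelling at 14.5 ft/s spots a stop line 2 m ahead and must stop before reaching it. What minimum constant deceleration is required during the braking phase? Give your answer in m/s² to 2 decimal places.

Required deceleration ≈ 4.88 m/s²

14.5 ft/s × 0.3048 = 4.4196 m/s.
v² = 2a·d ⇒ a = v²/(2d) = 4.4196² / (2 × 2.000) = 19.533 / 4.000 = 4.8833 m/s².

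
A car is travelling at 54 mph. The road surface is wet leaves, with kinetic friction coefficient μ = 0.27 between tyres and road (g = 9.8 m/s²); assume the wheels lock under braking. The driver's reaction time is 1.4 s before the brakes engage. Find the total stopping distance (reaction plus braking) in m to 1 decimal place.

54 mph × 0.44704 = 24.1402 m/s.
a = μg = 0.27 × 9.8 = 2.646 m/s².
Reaction distance = v·t_r = 24.1402 × 1.4 = 33.796 m.
Braking distance = v²/(2a) = 24.1402² / (2 × 2.646) = 582.749 / 5.292 = 110.119 m.
Total = 33.796 + 110.119 = 143.915 m.

Total stopping distance ≈ 143.9 m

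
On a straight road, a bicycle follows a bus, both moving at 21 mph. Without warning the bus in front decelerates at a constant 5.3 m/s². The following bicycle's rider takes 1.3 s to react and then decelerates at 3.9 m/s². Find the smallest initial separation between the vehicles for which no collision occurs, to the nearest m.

21 mph × 0.44704 = 9.3878 m/s.
Leader travels v²/(2a_L) = 88.131 / 10.600 = 8.314 m before stopping.
Follower covers v·t_r = 9.3878 × 1.3 = 12.204 m while reacting, then v²/(2a_F) = 88.131 / 7.800 = 11.299 m while braking, for a total of 12.204 + 11.299 = 23.503 m.
Since a_F ≤ a_L and the follower starts braking later, the follower is never slower than the leader, so the closest approach is when both have stopped.
Minimum gap = 23.503 − 8.314 = 15.189 m.

Minimum gap ≈ 15 m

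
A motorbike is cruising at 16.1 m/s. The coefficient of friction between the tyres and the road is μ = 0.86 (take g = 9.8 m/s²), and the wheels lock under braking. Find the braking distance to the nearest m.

a = μg = 0.86 × 9.8 = 8.428 m/s².
Braking distance = v²/(2a) = 16.1000² / (2 × 8.428) = 259.210 / 16.856 = 15.378 m.

Braking distance ≈ 15 m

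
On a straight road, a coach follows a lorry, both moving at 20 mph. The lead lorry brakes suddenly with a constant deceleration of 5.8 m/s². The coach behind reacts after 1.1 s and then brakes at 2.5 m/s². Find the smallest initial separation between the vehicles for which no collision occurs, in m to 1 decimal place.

Minimum gap ≈ 18.9 m

20 mph × 0.44704 = 8.9408 m/s.
Leader travels v²/(2a_L) = 79.938 / 11.600 = 6.891 m before stopping.
Follower covers v·t_r = 8.9408 × 1.1 = 9.835 m while reacting, then v²/(2a_F) = 79.938 / 5.000 = 15.988 m while braking, for a total of 9.835 + 15.988 = 25.823 m.
Since a_F ≤ a_L and the follower starts braking later, the follower is never slower than the leader, so the closest approach is when both have stopped.
Minimum gap = 25.823 − 6.891 = 18.932 m.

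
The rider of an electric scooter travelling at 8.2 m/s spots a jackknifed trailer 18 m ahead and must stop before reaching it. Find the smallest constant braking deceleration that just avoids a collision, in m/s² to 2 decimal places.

Required deceleration ≈ 1.87 m/s²

v² = 2a·d ⇒ a = v²/(2d) = 8.2000² / (2 × 18.000) = 67.240 / 36.000 = 1.8678 m/s².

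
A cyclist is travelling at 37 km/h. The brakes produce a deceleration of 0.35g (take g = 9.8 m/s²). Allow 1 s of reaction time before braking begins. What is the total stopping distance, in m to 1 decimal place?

Total stopping distance ≈ 25.7 m

37 km/h ÷ 3.6 = 10.2778 m/s.
a = 0.35 × 9.8 = 3.430 m/s².
Reaction distance = v·t_r = 10.2778 × 1 = 10.278 m.
Braking distance = v²/(2a) = 10.2778² / (2 × 3.430) = 105.633 / 6.860 = 15.398 m.
Total = 10.278 + 15.398 = 25.676 m.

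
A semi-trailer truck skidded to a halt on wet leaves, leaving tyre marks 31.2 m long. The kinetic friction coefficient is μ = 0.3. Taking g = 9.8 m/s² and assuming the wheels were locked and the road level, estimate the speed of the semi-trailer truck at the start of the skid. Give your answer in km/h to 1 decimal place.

Initial speed ≈ 48.8 km/h

Deceleration a = μg = 0.3 × 9.8 = 2.940 m/s².
v = √(2a·d) = √(2 × 2.940 × 31.2) = √183.456 = 13.5446 m/s.
= 13.5446 × 3.6 = 48.761 km/h.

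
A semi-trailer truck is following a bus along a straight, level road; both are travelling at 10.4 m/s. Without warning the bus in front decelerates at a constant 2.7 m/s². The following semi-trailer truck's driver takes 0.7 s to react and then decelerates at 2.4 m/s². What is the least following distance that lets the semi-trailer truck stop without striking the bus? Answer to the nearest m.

Minimum gap ≈ 10 m

Leader travels v²/(2a_L) = 108.160 / 5.400 = 20.030 m before stopping.
Follower covers v·t_r = 10.4000 × 0.7 = 7.280 m while reacting, then v²/(2a_F) = 108.160 / 4.800 = 22.533 m while braking, for a total of 7.280 + 22.533 = 29.813 m.
Since a_F ≤ a_L and the follower starts braking later, the follower is never slower than the leader, so the closest approach is when both have stopped.
Minimum gap = 29.813 − 20.030 = 9.783 m.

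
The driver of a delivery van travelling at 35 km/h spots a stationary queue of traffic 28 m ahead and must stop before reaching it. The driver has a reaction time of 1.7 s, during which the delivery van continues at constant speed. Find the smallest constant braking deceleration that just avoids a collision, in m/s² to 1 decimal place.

35 km/h ÷ 3.6 = 9.7222 m/s.
Distance covered during reaction = 9.7222 × 1.7 = 16.528 m.
Distance available for braking: 28 − 16.528 = 11.472 m.
v² = 2a·d ⇒ a = v²/(2d) = 9.7222² / (2 × 11.472) = 94.521 / 22.944 = 4.1196 m/s².

Required deceleration ≈ 4.1 m/s²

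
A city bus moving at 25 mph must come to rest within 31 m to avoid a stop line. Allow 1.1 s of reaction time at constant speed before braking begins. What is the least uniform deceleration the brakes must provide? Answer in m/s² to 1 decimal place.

25 mph × 0.44704 = 11.1760 m/s.
Distance covered during reaction = 11.1760 × 1.1 = 12.294 m.
Distance available for braking: 31 − 12.294 = 18.706 m.
v² = 2a·d ⇒ a = v²/(2d) = 11.1760² / (2 × 18.706) = 124.903 / 37.412 = 3.3386 m/s².

Required deceleration ≈ 3.3 m/s²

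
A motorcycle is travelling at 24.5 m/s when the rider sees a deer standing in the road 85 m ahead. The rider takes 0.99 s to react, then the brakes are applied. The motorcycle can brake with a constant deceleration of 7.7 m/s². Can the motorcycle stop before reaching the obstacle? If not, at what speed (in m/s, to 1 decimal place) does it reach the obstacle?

Reaction distance = 24.5000 × 0.99 = 24.255 m.
Braking distance = v²/(2a) = 600.250 / 15.400 = 38.977 m.
Total stopping distance = 24.255 + 38.977 = 63.232 m, vs 85 m available — it stops with 85 − 63.232 = 21.768 m to spare.

Yes — it stops about 21.8 m short of the obstacle, so it never reaches it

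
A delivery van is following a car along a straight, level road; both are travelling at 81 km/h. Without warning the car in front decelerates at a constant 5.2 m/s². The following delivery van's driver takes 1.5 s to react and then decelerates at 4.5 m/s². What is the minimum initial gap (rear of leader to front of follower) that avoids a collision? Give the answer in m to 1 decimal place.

Minimum gap ≈ 41.3 m

81 km/h ÷ 3.6 = 22.5000 m/s.
Leader travels v²/(2a_L) = 506.250 / 10.400 = 48.678 m before stopping.
Follower covers v·t_r = 22.5000 × 1.5 = 33.750 m while reacting, then v²/(2a_F) = 506.250 / 9.000 = 56.250 m while braking, for a total of 33.750 + 56.250 = 90.000 m.
Since a_F ≤ a_L and the follower starts braking later, the follower is never slower than the leader, so the closest approach is when both have stopped.
Minimum gap = 90.000 − 48.678 = 41.322 m.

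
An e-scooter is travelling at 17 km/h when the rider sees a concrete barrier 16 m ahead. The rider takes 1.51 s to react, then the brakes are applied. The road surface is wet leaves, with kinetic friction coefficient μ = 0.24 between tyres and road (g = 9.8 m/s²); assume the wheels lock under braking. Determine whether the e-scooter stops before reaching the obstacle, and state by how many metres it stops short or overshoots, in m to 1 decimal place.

Yes — it stops 4.1 m short of the obstacle

17 km/h ÷ 3.6 = 4.7222 m/s.
a = μg = 0.24 × 9.8 = 2.352 m/s².
Reaction distance = 4.7222 × 1.51 = 7.131 m.
Braking distance = v²/(2a) = 22.299 / 4.704 = 4.740 m.
Total stopping distance = 7.131 + 4.740 = 11.871 m, vs 16 m available — it stops with 16 − 11.871 = 4.129 m to spare.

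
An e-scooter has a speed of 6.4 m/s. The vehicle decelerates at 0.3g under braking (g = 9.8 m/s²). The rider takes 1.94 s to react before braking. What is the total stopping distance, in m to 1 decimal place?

a = 0.3 × 9.8 = 2.940 m/s².
Reaction distance = v·t_r = 6.4000 × 1.94 = 12.416 m.
Braking distance = v²/(2a) = 6.4000² / (2 × 2.940) = 40.960 / 5.880 = 6.966 m.
Total = 12.416 + 6.966 = 19.382 m.

Total stopping distance ≈ 19.4 m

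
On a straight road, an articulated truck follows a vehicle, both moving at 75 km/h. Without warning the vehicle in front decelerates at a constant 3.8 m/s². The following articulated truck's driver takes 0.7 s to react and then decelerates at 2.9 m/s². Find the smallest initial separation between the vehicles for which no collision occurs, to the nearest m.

75 km/h ÷ 3.6 = 20.8333 m/s.
Leader travels v²/(2a_L) = 434.026 / 7.600 = 57.109 m before stopping.
Follower covers v·t_r = 20.8333 × 0.7 = 14.583 m while reacting, then v²/(2a_F) = 434.026 / 5.800 = 74.832 m while braking, for a total of 14.583 + 74.832 = 89.415 m.
Since a_F ≤ a_L and the follower starts braking later, the follower is never slower than the leader, so the closest approach is when both have stopped.
Minimum gap = 89.415 − 57.109 = 32.306 m.

Minimum gap ≈ 32 m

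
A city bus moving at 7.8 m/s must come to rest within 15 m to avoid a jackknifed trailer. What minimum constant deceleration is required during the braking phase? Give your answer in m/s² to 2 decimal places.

Required deceleration ≈ 2.03 m/s²

v² = 2a·d ⇒ a = v²/(2d) = 7.8000² / (2 × 15.000) = 60.840 / 30.000 = 2.0280 m/s².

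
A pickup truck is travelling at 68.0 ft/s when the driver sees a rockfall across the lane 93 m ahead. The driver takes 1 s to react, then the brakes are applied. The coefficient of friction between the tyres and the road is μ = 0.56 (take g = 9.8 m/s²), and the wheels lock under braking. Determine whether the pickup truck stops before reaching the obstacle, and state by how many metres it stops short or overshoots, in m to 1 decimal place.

68 ft/s × 0.3048 = 20.7264 m/s.
a = μg = 0.56 × 9.8 = 5.488 m/s².
Reaction distance = 20.7264 × 1 = 20.726 m.
Braking distance = v²/(2a) = 429.584 / 10.976 = 39.138 m.
Total stopping distance = 20.726 + 39.138 = 59.864 m, vs 93 m available — it stops with 93 − 59.864 = 33.136 m to spare.

Yes — it stops 33.1 m short of the obstacle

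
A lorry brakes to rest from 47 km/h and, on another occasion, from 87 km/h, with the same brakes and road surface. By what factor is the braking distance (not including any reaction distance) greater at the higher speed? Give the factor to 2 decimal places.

Factor ≈ 3.43

Braking distance d = v²/(2a), so with a fixed, d ∝ v².
Factor = (87/47)² = 1.8511² = 3.4266.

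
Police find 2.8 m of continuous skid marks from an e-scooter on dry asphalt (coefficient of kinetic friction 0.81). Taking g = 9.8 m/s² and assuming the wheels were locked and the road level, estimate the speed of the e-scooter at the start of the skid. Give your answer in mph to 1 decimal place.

Initial speed ≈ 14.9 mph

Deceleration a = μg = 0.81 × 9.8 = 7.938 m/s².
v = √(2a·d) = √(2 × 7.938 × 2.8) = √44.453 = 6.6673 m/s.
= 6.6673 ÷ 0.44704 = 14.914 mph.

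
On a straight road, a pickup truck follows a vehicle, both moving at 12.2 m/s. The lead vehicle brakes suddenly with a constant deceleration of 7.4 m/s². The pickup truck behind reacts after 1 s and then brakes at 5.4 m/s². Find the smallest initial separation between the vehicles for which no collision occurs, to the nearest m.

Leader travels v²/(2a_L) = 148.840 / 14.800 = 10.057 m before stopping.
Follower covers v·t_r = 12.2000 × 1 = 12.200 m while reacting, then v²/(2a_F) = 148.840 / 10.800 = 13.781 m while braking, for a total of 12.200 + 13.781 = 25.981 m.
Since a_F ≤ a_L and the follower starts braking later, the follower is never slower than the leader, so the closest approach is when both have stopped.
Minimum gap = 25.981 − 10.057 = 15.924 m.

Minimum gap ≈ 16 m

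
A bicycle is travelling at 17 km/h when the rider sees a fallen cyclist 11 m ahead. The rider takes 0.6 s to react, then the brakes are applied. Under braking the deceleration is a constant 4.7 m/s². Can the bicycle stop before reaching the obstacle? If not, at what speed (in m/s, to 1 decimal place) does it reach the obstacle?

17 km/h ÷ 3.6 = 4.7222 m/s.
Reaction distance = 4.7222 × 0.6 = 2.833 m.
Braking distance = v²/(2a) = 22.299 / 9.400 = 2.372 m.
Total stopping distance = 2.833 + 2.372 = 5.205 m, vs 11 m available — it stops with 11 − 5.205 = 5.795 m to spare.

Yes — it stops about 5.8 m short of the obstacle, so it never reaches it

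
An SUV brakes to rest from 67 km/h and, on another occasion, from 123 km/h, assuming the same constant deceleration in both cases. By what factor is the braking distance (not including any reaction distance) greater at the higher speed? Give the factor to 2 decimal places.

Factor ≈ 3.37

Braking distance d = v²/(2a), so with a fixed, d ∝ v².
Factor = (123/67)² = 1.8358² = 3.3702.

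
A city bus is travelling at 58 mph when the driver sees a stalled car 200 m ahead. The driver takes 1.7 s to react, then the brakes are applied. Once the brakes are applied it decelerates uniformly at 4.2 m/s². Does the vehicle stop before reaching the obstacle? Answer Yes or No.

Yes

58 mph × 0.44704 = 25.9283 m/s.
Reaction distance = 25.9283 × 1.7 = 44.078 m.
Braking distance = v²/(2a) = 672.277 / 8.400 = 80.033 m.
Total stopping distance = 44.078 + 80.033 = 124.111 m, vs 200 m available — it stops with 200 − 124.111 = 75.889 m to spare.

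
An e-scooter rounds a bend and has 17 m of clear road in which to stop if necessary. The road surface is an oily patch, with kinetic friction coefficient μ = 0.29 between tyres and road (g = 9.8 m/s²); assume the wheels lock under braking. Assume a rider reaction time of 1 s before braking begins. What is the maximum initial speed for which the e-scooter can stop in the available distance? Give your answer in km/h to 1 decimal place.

a = μg = 0.29 × 9.8 = 2.842 m/s².
Stopping distance: v·t_r + v²/(2a) = 17 with t_r = 1 s and a = 2.842 m/s².
So v² + 5.684 v − 96.63 = 0.
Positive root: v = −a·t_r + √((a·t_r)² + 2a·d) = −2.842 + √(8.077 + 96.63) = 7.3906 m/s.
7.3906 m/s × 3.6 = 26.606 km/h.

Maximum speed ≈ 26.6 km/h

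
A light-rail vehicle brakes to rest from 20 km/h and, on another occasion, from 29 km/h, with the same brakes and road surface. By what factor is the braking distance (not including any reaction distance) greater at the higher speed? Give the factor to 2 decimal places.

Braking distance d = v²/(2a), so with a fixed, d ∝ v².
Factor = (29/20)² = 1.4500² = 2.1025.

Factor ≈ 2.10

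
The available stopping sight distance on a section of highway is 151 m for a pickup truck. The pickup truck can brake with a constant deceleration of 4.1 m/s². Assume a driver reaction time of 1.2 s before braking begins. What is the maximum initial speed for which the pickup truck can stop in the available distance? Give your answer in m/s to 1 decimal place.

Maximum speed ≈ 30.6 m/s

Stopping distance: v·t_r + v²/(2a) = 151 with t_r = 1.2 s and a = 4.100 m/s².
So v² + 9.840 v − 1238.20 = 0.
Positive root: v = −a·t_r + √((a·t_r)² + 2a·d) = −4.920 + √(24.206 + 1238.20) = 30.6104 m/s.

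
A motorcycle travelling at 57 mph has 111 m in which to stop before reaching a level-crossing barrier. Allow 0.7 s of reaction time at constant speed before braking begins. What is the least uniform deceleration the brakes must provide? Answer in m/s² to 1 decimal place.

57 mph × 0.44704 = 25.4813 m/s.
Distance covered during reaction = 25.4813 × 0.7 = 17.837 m.
Distance available for braking: 111 − 17.837 = 93.163 m.
v² = 2a·d ⇒ a = v²/(2d) = 25.4813² / (2 × 93.163) = 649.297 / 186.326 = 3.4847 m/s².

Required deceleration ≈ 3.5 m/s²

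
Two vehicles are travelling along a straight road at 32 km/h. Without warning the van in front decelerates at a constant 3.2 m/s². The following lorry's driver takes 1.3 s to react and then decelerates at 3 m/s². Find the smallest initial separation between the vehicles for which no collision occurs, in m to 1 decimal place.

Minimum gap ≈ 12.4 m

32 km/h ÷ 3.6 = 8.8889 m/s.
Leader travels v²/(2a_L) = 79.013 / 6.400 = 12.346 m before stopping.
Follower covers v·t_r = 8.8889 × 1.3 = 11.556 m while reacting, then v²/(2a_F) = 79.013 / 6.000 = 13.169 m while braking, for a total of 11.556 + 13.169 = 24.725 m.
Since a_F ≤ a_L and the follower starts braking later, the follower is never slower than the leader, so the closest approach is when both have stopped.
Minimum gap = 24.725 − 12.346 = 12.379 m.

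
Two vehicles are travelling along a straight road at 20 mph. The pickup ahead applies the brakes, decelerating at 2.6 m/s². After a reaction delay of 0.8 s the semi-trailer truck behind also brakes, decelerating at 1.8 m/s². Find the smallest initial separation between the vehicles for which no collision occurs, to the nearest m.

Minimum gap ≈ 14 m

20 mph × 0.44704 = 8.9408 m/s.
Leader travels v²/(2a_L) = 79.938 / 5.200 = 15.373 m before stopping.
Follower covers v·t_r = 8.9408 × 0.8 = 7.153 m while reacting, then v²/(2a_F) = 79.938 / 3.600 = 22.205 m while braking, for a total of 7.153 + 22.205 = 29.358 m.
Since a_F ≤ a_L and the follower starts braking later, the follower is never slower than the leader, so the closest approach is when both have stopped.
Minimum gap = 29.358 − 15.373 = 13.985 m.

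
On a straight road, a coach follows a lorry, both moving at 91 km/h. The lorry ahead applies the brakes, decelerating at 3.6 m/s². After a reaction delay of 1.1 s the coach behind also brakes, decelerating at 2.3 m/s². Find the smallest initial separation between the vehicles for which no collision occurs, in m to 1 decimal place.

91 km/h ÷ 3.6 = 25.2778 m/s.
Leader travels v²/(2a_L) = 638.967 / 7.200 = 88.745 m before stopping.
Follower covers v·t_r = 25.2778 × 1.1 = 27.806 m while reacting, then v²/(2a_F) = 638.967 / 4.600 = 138.906 m while braking, for a total of 27.806 + 138.906 = 166.712 m.
Since a_F ≤ a_L and the follower starts braking later, the follower is never slower than the leader, so the closest approach is when both have stopped.
Minimum gap = 166.712 − 88.745 = 77.967 m.

Minimum gap ≈ 78.0 m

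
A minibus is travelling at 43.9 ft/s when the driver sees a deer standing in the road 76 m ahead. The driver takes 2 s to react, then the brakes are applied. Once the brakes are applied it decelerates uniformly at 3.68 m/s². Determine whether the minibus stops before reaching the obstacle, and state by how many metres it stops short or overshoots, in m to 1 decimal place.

Yes — it stops 24.9 m short of the obstacle

43.9 ft/s × 0.3048 = 13.3807 m/s.
Reaction distance = 13.3807 × 2 = 26.761 m.
Braking distance = v²/(2a) = 179.043 / 7.360 = 24.326 m.
Total stopping distance = 26.761 + 24.326 = 51.087 m, vs 76 m available — it stops with 76 − 51.087 = 24.913 m to spare.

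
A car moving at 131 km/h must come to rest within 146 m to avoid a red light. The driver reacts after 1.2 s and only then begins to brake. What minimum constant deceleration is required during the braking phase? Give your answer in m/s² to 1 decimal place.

Required deceleration ≈ 6.5 m/s²

131 km/h ÷ 3.6 = 36.3889 m/s.
Distance covered during reaction = 36.3889 × 1.2 = 43.667 m.
Distance available for braking: 146 − 43.667 = 102.333 m.
v² = 2a·d ⇒ a = v²/(2d) = 36.3889² / (2 × 102.333) = 1324.152 / 204.666 = 6.4698 m/s².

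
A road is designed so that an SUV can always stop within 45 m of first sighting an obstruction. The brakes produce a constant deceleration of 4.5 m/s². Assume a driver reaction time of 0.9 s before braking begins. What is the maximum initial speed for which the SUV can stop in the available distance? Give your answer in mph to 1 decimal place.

Maximum speed ≈ 36.9 mph

Stopping distance: v·t_r + v²/(2a) = 45 with t_r = 0.9 s and a = 4.500 m/s².
So v² + 8.100 v − 405.00 = 0.
Positive root: v = −a·t_r + √((a·t_r)² + 2a·d) = −4.050 + √(16.402 + 405.00) = 16.4781 m/s.
16.4781 m/s ÷ 0.44704 = 36.860 mph.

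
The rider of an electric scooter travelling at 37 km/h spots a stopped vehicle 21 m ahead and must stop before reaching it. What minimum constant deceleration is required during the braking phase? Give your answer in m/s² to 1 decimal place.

Required deceleration ≈ 2.5 m/s²

37 km/h ÷ 3.6 = 10.2778 m/s.
v² = 2a·d ⇒ a = v²/(2d) = 10.2778² / (2 × 21.000) = 105.633 / 42.000 = 2.5151 m/s².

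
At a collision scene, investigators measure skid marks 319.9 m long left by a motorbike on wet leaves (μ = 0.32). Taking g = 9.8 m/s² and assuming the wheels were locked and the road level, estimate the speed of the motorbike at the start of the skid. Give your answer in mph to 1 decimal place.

Initial speed ≈ 100.2 mph

Deceleration a = μg = 0.32 × 9.8 = 3.136 m/s².
v = √(2a·d) = √(2 × 3.136 × 319.9) = √2006.413 = 44.7930 m/s.
= 44.7930 ÷ 0.44704 = 100.199 mph.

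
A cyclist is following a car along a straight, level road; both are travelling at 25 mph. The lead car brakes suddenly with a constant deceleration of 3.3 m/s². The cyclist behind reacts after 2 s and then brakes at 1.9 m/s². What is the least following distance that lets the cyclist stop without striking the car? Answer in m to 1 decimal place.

25 mph × 0.44704 = 11.1760 m/s.
Leader travels v²/(2a_L) = 124.903 / 6.600 = 18.925 m before stopping.
Follower covers v·t_r = 11.1760 × 2 = 22.352 m while reacting, then v²/(2a_F) = 124.903 / 3.800 = 32.869 m while braking, for a total of 22.352 + 32.869 = 55.221 m.
Since a_F ≤ a_L and the follower starts braking later, the follower is never slower than the leader, so the closest approach is when both have stopped.
Minimum gap = 55.221 − 18.925 = 36.296 m.

Minimum gap ≈ 36.3 m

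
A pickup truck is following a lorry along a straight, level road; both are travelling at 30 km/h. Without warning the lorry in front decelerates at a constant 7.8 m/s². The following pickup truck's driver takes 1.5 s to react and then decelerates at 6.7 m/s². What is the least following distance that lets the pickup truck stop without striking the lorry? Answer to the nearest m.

30 km/h ÷ 3.6 = 8.3333 m/s.
Leader travels v²/(2a_L) = 69.444 / 15.600 = 4.452 m before stopping.
Follower covers v·t_r = 8.3333 × 1.5 = 12.500 m while reacting, then v²/(2a_F) = 69.444 / 13.400 = 5.182 m while braking, for a total of 12.500 + 5.182 = 17.682 m.
Since a_F ≤ a_L and the follower starts braking later, the follower is never slower than the leader, so the closest approach is when both have stopped.
Minimum gap = 17.682 − 4.452 = 13.230 m.

Minimum gap ≈ 13 m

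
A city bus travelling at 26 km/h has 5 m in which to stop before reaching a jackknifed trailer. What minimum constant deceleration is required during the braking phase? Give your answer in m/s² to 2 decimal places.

Required deceleration ≈ 5.22 m/s²

26 km/h ÷ 3.6 = 7.2222 m/s.
v² = 2a·d ⇒ a = v²/(2d) = 7.2222² / (2 × 5.000) = 52.160 / 10.000 = 5.2160 m/s².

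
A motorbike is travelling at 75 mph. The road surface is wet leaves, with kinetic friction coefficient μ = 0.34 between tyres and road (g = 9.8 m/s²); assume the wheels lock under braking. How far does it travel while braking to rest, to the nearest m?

75 mph × 0.44704 = 33.5280 m/s.
a = μg = 0.34 × 9.8 = 3.332 m/s².
Braking distance = v²/(2a) = 33.5280² / (2 × 3.332) = 1124.127 / 6.664 = 168.687 m.

Braking distance ≈ 169 m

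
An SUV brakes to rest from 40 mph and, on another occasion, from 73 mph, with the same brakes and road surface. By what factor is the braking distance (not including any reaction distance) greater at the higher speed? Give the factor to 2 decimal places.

Braking distance d = v²/(2a), so with a fixed, d ∝ v².
Factor = (73/40)² = 1.8250² = 3.3306.

Factor ≈ 3.33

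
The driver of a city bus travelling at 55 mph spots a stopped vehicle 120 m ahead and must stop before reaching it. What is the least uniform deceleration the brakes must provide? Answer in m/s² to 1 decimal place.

Required deceleration ≈ 2.5 m/s²

55 mph × 0.44704 = 24.5872 m/s.
v² = 2a·d ⇒ a = v²/(2d) = 24.5872² / (2 × 120.000) = 604.530 / 240.000 = 2.5189 m/s².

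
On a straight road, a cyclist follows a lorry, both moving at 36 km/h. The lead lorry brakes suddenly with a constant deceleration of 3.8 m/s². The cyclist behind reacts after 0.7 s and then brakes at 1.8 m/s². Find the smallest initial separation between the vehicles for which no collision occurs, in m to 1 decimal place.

Minimum gap ≈ 21.6 m

36 km/h ÷ 3.6 = 10.0000 m/s.
Leader travels v²/(2a_L) = 100.000 / 7.600 = 13.158 m before stopping.
Follower covers v·t_r = 10.0000 × 0.7 = 7.000 m while reacting, then v²/(2a_F) = 100.000 / 3.600 = 27.778 m while braking, for a total of 7.000 + 27.778 = 34.778 m.
Since a_F ≤ a_L and the follower starts braking later, the follower is never slower than the leader, so the closest approach is when both have stopped.
Minimum gap = 34.778 − 13.158 = 21.620 m.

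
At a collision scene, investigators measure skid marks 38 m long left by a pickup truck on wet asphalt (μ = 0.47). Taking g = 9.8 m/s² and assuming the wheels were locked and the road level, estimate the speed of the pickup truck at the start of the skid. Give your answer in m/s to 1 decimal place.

Initial speed ≈ 18.7 m/s

Deceleration a = μg = 0.47 × 9.8 = 4.606 m/s².
v = √(2a·d) = √(2 × 4.606 × 38) = √350.056 = 18.7098 m/s.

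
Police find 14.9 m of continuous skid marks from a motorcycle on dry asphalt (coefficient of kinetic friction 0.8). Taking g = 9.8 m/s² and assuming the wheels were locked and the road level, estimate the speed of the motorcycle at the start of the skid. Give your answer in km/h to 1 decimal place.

Initial speed ≈ 55.0 km/h

Deceleration a = μg = 0.8 × 9.8 = 7.840 m/s².
v = √(2a·d) = √(2 × 7.840 × 14.9) = √233.632 = 15.2850 m/s.
= 15.2850 × 3.6 = 55.026 km/h.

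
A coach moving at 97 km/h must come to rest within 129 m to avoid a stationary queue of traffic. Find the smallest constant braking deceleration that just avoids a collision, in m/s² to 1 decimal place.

97 km/h ÷ 3.6 = 26.9444 m/s.
v² = 2a·d ⇒ a = v²/(2d) = 26.9444² / (2 × 129.000) = 726.001 / 258.000 = 2.8140 m/s².

Required deceleration ≈ 2.8 m/s²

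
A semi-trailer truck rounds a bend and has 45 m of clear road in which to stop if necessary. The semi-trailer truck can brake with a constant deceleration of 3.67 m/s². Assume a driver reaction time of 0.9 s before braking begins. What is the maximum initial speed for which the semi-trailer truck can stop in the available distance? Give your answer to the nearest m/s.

Stopping distance: v·t_r + v²/(2a) = 45 with t_r = 0.9 s and a = 3.670 m/s².
So v² + 6.606 v − 330.30 = 0.
Positive root: v = −a·t_r + √((a·t_r)² + 2a·d) = −3.303 + √(10.910 + 330.30) = 15.1689 m/s.

Maximum speed ≈ 15 m/s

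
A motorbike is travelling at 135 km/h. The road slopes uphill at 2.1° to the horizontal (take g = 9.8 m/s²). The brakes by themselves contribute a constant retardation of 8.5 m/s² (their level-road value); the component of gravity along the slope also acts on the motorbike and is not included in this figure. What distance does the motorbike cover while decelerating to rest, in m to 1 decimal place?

135 km/h ÷ 3.6 = 37.5000 m/s.
Gravity along the uphill slope adds to the braking deceleration: a_eff = 8.500 + 9.8·sin 2.1° = 8.500 + 0.359 = 8.859 m/s².
Braking distance = v²/(2a) = 37.5000² / (2 × 8.859) = 1406.250 / 17.718 = 79.368 m.

Braking distance ≈ 79.4 m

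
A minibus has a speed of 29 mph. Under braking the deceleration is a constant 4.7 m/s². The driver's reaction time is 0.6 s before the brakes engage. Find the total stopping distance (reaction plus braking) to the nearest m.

Total stopping distance ≈ 26 m

29 mph × 0.44704 = 12.9642 m/s.
Reaction distance = v·t_r = 12.9642 × 0.6 = 7.779 m.
Braking distance = v²/(2a) = 12.9642² / (2 × 4.700) = 168.070 / 9.400 = 17.880 m.
Total = 7.779 + 17.880 = 25.659 m.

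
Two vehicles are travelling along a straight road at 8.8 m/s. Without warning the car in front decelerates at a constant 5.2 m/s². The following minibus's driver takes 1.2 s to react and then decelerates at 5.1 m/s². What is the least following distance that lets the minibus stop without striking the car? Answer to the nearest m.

Minimum gap ≈ 11 m

Leader travels v²/(2a_L) = 77.440 / 10.400 = 7.446 m before stopping.
Follower covers v·t_r = 8.8000 × 1.2 = 10.560 m while reacting, then v²/(2a_F) = 77.440 / 10.200 = 7.592 m while braking, for a total of 10.560 + 7.592 = 18.152 m.
Since a_F ≤ a_L and the follower starts braking later, the follower is never slower than the leader, so the closest approach is when both have stopped.
Minimum gap = 18.152 − 7.446 = 10.706 m.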